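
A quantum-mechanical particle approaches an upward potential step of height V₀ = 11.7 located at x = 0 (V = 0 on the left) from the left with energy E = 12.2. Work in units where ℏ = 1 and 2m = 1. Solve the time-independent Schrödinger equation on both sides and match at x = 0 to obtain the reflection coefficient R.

On each side the TISE gives plane waves with k = √(2m(E − V))/ℏ: k₁ = √(2·½·12.2) = 3.493, k₂ = √(2·½·0.5) = 0.7071.
Continuity of ψ and ψ′ at the step yields the reflection amplitude r = (k₁ − k₂)/(k₁ + k₂) = 0.6633; thus R = |r|² = 0.4399, T = 0.5601.

R = 0.440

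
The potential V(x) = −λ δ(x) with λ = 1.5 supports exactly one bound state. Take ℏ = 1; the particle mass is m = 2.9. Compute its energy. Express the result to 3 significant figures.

E = -3.26

For x ≠ 0 the bound state is ψ ∝ e^{−κ|x|}; integrating the TISE across the delta gives the cusp condition 2κ = 2mλ/ℏ², so κ = 4.350.
Then E = −ℏ²κ²/(2m) = −mλ²/(2ℏ²) = -3.263.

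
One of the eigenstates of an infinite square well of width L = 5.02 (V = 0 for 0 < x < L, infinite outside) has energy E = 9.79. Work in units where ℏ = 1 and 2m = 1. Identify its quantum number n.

For an infinite well E_n = n²π²ℏ²/(2mL²), so n = (L/πℏ)√(2mE).
n = (5.02/π) × √(2 × 0.5 × 9.79) = 5.000 → n = 5.

n = 5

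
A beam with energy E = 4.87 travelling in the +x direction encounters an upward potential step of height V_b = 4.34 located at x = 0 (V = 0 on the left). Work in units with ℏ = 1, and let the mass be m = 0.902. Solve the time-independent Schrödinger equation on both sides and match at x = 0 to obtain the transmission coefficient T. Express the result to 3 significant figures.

On each side the TISE gives plane waves with k = √(2m(E − V))/ℏ: k₁ = √(2·0.902·4.87) = 2.964, k₂ = √(2·0.902·0.53) = 0.9778.
Matching ψ and ψ′ at x = 0 gives r = (k₁ − k₂)/(k₁ + k₂), so R = r² = 0.2539 and T = 1 − R = 0.7461.

T = 0.746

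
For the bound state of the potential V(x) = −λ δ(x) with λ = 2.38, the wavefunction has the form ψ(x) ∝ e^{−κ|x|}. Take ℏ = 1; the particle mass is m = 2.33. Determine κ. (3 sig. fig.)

κ = 5.55

Integrate −(ℏ²/2m)ψ'' − λδ(x)ψ = Eψ from −ε to +ε: the ψ'' term gives ψ'(0⁺) − ψ'(0⁻) and the δ term gives −(2mλ/ℏ²)ψ(0).
With ψ ∝ e^{−κ|x|} this yields −2κ = −2mλ/ℏ², so κ = mλ/ℏ² = 5.545.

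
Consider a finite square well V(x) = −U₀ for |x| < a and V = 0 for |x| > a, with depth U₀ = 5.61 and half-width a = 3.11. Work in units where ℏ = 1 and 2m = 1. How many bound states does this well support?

N = 5

Define the well-strength parameter z₀ = (a/ℏ)√(2mU₀) = 3.11 × √(2·0.5·5.61) = 7.366.
A new bound state (alternating even/odd) appears each time z₀ passes a multiple of π/2, so N = ⌊2z₀/π⌋ + 1 = ⌊4.689⌋ + 1 = 5.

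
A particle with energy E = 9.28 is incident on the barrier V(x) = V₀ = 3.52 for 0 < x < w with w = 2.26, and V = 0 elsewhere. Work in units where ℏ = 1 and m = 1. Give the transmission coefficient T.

E > V₀: inside the barrier k₂ = √(2m(E − V₀))/ℏ = 3.394, k₂w = 7.671.
Matching at both interfaces gives T⁻¹ = 1 + V₀² sin²(k₂w) / [4E(E − V₀)] = 1.056, hence T = 0.947.

T = 0.947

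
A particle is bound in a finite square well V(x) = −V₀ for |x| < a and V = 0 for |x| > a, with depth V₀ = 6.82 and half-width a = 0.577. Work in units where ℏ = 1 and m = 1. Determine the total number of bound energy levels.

Define the well-strength parameter z₀ = (a/ℏ)√(2mV₀) = 0.577 × √(2·1·6.82) = 2.131.
A new bound state (alternating even/odd) appears each time z₀ passes a multiple of π/2, so N = ⌊2z₀/π⌋ + 1 = ⌊1.357⌋ + 1 = 2.

N = 2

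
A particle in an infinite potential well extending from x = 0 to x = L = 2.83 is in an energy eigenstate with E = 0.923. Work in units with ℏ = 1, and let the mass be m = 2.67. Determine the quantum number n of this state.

n = 2

From E_n = n²π²ℏ²/(2mL²) invert to n = √(2mL²E)/(πℏ).
n = (2.83/π) × √(2 × 2.67 × 0.923) = 2.000 → n = 2.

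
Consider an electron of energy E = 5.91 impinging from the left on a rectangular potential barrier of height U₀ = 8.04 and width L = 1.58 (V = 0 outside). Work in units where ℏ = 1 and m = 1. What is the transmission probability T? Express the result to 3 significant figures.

T = 0.00457

Since E < U₀ the interior solution is evanescent with decay constant κ = √(2m(U₀ − E))/ℏ = 2.064.
κL = 3.261, sinh(κL) = 13.02.
Matching ψ, ψ′ at both faces gives T = [1 + U₀² sinh²(κL) / (4E(U₀ − E))]⁻¹ = 1/218.6 = 0.00457.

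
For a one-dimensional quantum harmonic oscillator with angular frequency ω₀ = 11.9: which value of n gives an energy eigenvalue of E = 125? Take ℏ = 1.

n = 10

E_n = ℏω₀(n + ½) ⇒ n = E/(ℏω₀) − ½ = 125/11.9 − 0.5 = 10.004 → n = 10.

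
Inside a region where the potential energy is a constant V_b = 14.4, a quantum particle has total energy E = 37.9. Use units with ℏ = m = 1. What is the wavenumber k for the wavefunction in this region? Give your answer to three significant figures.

With E > V_b the solution is oscillatory, ψ ∝ e^{±ikx} with k = √(2m(E − V_b))/ℏ.
k = √(2 × 1 × 23.5) = 6.856.

k = 6.86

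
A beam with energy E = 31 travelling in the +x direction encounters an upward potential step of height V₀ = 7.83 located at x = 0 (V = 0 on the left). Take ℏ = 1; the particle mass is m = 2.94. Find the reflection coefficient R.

On each side the TISE gives plane waves with k = √(2m(E − V))/ℏ: k₁ = √(2·2.94·31) = 13.50, k₂ = √(2·2.94·23.17) = 11.67.
Matching ψ and ψ′ at x = 0 gives r = (k₁ − k₂)/(k₁ + k₂), so R = r² = 0.005279 and T = 1 − R = 0.9947.

R = 0.00528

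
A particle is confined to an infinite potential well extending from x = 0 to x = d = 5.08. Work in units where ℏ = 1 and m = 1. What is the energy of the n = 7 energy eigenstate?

The infinite-well eigenfunctions ψ_n = √(2/d) sin(nπx/d) vanish at both walls, giving E_n = n²π²ℏ²/(2md²).
E_7 = 7² × π² / (2 × 1 × 5.08²) = 9.370.

E = 9.37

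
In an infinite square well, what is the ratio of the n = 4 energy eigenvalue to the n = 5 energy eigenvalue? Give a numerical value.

0.64

E_n = n²π²ℏ²/(2mL²) so the ratio is n₂²/n₁² = 16/25 = 0.64.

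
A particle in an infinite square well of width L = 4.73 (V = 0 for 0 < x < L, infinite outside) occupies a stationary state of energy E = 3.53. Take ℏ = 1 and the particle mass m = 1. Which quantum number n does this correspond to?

n = 4

From E_n = n²π²ℏ²/(2mL²) invert to n = √(2mL²E)/(πℏ).
n = (4.73/π) × √(2 × 1 × 3.53) = 4.000 → n = 4.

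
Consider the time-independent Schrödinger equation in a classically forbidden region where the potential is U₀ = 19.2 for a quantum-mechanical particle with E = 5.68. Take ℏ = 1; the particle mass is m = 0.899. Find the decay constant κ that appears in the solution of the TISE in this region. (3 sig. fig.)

κ = 4.93

Since E < U₀ the TISE in this region is ψ'' = κ²ψ with κ = √(2m(U₀ − E))/ℏ.
κ = √(2 × 0.899 × 13.52) = 4.930.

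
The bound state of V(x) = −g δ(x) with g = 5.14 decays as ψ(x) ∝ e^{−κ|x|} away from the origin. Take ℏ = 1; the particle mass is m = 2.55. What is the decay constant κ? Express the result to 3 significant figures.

κ = 13.1

Integrating the TISE across x = 0 gives the cusp condition ψ'(0⁺) − ψ'(0⁻) = −(2mg/ℏ²)ψ(0).
With ψ ∝ e^{−κ|x|} this yields −2κ = −2mg/ℏ², so κ = mg/ℏ² = 13.11.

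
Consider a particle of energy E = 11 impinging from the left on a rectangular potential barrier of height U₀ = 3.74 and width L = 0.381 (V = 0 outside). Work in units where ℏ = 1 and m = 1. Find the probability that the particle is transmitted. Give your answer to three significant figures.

E > U₀: inside the barrier k₂ = √(2m(E − U₀))/ℏ = 3.811, k₂L = 1.452.
T = [1 + U₀² sin²(k₂L) / (4E(E − U₀))]⁻¹ = 1/1.043 = 0.959.

T = 0.959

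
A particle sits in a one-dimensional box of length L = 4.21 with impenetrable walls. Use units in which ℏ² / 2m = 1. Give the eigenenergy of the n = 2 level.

Requiring ψ(0) = ψ(L) = 0 quantises k = nπ/L, hence E_n = ℏ²k²/2m = n²π²ℏ²/(2mL²).
E_2 = 2² × π² / (2 × 0.5 × 4.21²) = 2.227.

E = 2.23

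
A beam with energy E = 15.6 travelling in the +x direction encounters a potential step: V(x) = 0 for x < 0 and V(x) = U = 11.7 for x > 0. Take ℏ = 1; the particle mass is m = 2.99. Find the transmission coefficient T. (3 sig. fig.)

The wavenumbers are k₁ = √(2mE)/ℏ = 9.659 on the left and k₂ = √(2m(E − U))/ℏ = 4.829 on the right.
Continuity of ψ and ψ′ at the step yields the reflection amplitude r = (k₁ − k₂)/(k₁ + k₂) = 0.3333; thus R = |r|² = 0.1111, T = 0.8889.

T = 0.889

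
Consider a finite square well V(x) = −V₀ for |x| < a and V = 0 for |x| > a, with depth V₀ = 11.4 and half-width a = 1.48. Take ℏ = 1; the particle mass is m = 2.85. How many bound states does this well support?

N = 8

Define the well-strength parameter z₀ = (a/ℏ)√(2mV₀) = 1.48 × √(2·2.85·11.4) = 11.93.
A new bound state (alternating even/odd) appears each time z₀ passes a multiple of π/2, so N = ⌊2z₀/π⌋ + 1 = ⌊7.595⌋ + 1 = 8.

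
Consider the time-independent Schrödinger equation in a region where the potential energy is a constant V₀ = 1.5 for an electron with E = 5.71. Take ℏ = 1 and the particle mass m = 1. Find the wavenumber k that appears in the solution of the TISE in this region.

k = 2.90

With E > V₀ the solution is oscillatory, ψ ∝ e^{±ikx} with k = √(2m(E − V₀))/ℏ.
k = √(2 × 1 × 4.21) = 2.902.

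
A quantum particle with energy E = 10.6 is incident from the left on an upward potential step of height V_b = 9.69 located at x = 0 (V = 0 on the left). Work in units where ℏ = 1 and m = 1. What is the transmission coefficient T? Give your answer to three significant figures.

The wavenumbers are k₁ = √(2mE)/ℏ = 4.604 on the left and k₂ = √(2m(E − V_b))/ℏ = 1.349 on the right.
Continuity of ψ and ψ′ at the step yields the reflection amplitude r = (k₁ − k₂)/(k₁ + k₂) = 0.5468; thus R = |r|² = 0.2990, T = 0.7010.

T = 0.701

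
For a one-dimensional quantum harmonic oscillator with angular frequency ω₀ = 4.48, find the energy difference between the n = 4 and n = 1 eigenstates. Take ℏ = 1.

ΔE = 13.4

E_n = ℏω₀(n + ½), so ΔE = (4 − 1) ℏω₀ = 3 × 4.48 = 13.44.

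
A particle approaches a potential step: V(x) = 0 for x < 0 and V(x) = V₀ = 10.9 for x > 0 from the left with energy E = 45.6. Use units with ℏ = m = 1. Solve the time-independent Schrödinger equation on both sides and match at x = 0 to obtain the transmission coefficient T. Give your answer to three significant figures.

T = 0.995

On each side the TISE gives plane waves with k = √(2m(E − V))/ℏ: k₁ = √(2·1·45.6) = 9.550, k₂ = √(2·1·34.7) = 8.331.
Continuity of ψ and ψ′ at the step yields the reflection amplitude r = (k₁ − k₂)/(k₁ + k₂) = 0.06819; thus R = |r|² = 0.004649, T = 0.9954.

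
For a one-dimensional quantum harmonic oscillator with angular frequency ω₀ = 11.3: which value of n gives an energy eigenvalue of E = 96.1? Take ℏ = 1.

n = 8

E_n = ℏω₀(n + ½) ⇒ n = E/(ℏω₀) − ½ = 96.1/11.3 − 0.5 = 8.004 → n = 8.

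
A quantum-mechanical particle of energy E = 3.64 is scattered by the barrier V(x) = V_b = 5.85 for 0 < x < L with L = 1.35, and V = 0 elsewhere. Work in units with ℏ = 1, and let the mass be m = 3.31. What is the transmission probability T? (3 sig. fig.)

E < V_b: inside the barrier ψ ∝ e^{±κx} with κ = √(2m(V_b − E))/ℏ = 3.825.
κL = 5.164, sinh(κL) = 87.40.
Matching ψ, ψ′ at both faces gives T = [1 + V_b² sinh²(κL) / (4E(V_b − E))]⁻¹ = 1/8125 = 0.000123.

T = 0.000123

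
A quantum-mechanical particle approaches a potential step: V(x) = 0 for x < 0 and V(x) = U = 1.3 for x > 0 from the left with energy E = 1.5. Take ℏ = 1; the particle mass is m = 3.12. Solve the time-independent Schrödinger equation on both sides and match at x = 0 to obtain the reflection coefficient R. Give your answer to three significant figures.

R = 0.216

The wavenumbers are k₁ = √(2mE)/ℏ = 3.059 on the left and k₂ = √(2m(E − U))/ℏ = 1.117 on the right.
Continuity of ψ and ψ′ at the step yields the reflection amplitude r = (k₁ − k₂)/(k₁ + k₂) = 0.4650; thus R = |r|² = 0.2163, T = 0.7837.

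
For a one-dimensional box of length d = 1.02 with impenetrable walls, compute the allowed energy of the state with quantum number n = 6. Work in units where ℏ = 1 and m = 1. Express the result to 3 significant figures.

E = 171

The infinite-well eigenfunctions ψ_n = √(2/d) sin(nπx/d) vanish at both walls, giving E_n = n²π²ℏ²/(2md²).
E_6 = 6² × π² / (2 × 1 × 1.02²) = 170.8.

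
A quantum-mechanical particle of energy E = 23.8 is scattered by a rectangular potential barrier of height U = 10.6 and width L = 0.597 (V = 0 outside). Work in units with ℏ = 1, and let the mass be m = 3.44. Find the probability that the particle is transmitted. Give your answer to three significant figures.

Above the barrier the interior wavenumber is k₂ = √(2m(E − U))/ℏ = 9.530, giving phase k₂L = 5.689.
Matching at both interfaces gives T⁻¹ = 1 + U² sin²(k₂L) / [4E(E − U)] = 1.028, hence T = 0.973.

T = 0.973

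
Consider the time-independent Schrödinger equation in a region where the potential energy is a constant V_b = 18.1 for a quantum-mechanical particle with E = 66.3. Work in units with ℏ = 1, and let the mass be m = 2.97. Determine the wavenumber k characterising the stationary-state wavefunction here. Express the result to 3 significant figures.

With E > V_b the solution is oscillatory, ψ ∝ e^{±ikx} with k = √(2m(E − V_b))/ℏ.
k = √(2 × 2.97 × 48.2) = 16.92.

k = 16.9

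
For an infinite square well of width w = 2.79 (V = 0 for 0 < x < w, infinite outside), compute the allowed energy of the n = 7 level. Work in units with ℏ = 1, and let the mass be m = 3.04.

Requiring ψ(0) = ψ(w) = 0 quantises k = nπ/w, hence E_n = ℏ²k²/2m = n²π²ℏ²/(2mw²).
E_7 = 7² × π² / (2 × 3.04 × 2.79²) = 10.22.

E = 10.2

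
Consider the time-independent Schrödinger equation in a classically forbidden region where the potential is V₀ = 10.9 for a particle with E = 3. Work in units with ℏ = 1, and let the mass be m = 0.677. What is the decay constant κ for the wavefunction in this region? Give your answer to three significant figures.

Since E < V₀ the TISE in this region is ψ'' = κ²ψ with κ = √(2m(V₀ − E))/ℏ.
κ = √(2 × 0.677 × 7.9) = 3.271.

κ = 3.27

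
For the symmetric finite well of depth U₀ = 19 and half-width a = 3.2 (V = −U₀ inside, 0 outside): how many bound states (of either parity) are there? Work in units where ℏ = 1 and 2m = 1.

N = 9

Define the well-strength parameter z₀ = (a/ℏ)√(2mU₀) = 3.2 × √(2·0.5·19) = 13.95.
The even/odd transcendental equations gain one root per π/2 in z₀, giving N = 1 + ⌊2z₀/π⌋ = 1 + ⌊8.880⌋ = 9.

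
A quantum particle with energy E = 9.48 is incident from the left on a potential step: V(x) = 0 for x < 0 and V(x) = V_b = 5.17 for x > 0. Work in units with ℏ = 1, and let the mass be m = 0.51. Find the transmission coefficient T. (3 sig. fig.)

T = 0.962

The wavenumbers are k₁ = √(2mE)/ℏ = 3.110 on the left and k₂ = √(2m(E − V_b))/ℏ = 2.097 on the right.
Matching ψ and ψ′ at x = 0 gives r = (k₁ − k₂)/(k₁ + k₂), so R = r² = 0.03785 and T = 1 − R = 0.9622.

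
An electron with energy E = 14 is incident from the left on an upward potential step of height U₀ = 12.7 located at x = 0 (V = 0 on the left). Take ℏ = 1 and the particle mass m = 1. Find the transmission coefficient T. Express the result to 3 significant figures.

T = 0.716

On each side the TISE gives plane waves with k = √(2m(E − V))/ℏ: k₁ = √(2·1·14) = 5.292, k₂ = √(2·1·1.3) = 1.612.
Matching ψ and ψ′ at x = 0 gives r = (k₁ − k₂)/(k₁ + k₂), so R = r² = 0.2840 and T = 1 − R = 0.7160.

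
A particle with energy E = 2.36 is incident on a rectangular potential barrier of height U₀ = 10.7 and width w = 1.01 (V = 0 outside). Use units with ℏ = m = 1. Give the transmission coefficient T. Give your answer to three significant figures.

Since E < U₀ the interior solution is evanescent with decay constant κ = √(2m(U₀ − E))/ℏ = 4.084.
κw = 4.125, sinh(κw) = 30.92.
Matching ψ, ψ′ at both faces gives T = [1 + U₀² sinh²(κw) / (4E(U₀ − E))]⁻¹ = 1/1392 = 0.000719.

T = 0.000719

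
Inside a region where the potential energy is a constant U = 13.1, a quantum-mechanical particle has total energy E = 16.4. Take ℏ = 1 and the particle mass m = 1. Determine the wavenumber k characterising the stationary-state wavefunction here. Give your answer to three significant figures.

k = 2.57

With E > U the solution is oscillatory, ψ ∝ e^{±ikx} with k = √(2m(E − U))/ℏ.
k = √(2 × 1 × 3.3) = 2.569.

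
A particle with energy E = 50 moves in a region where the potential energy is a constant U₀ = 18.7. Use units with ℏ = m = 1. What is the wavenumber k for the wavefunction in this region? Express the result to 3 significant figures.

k = 7.91

With E > U₀ the solution is oscillatory, ψ ∝ e^{±ikx} with k = √(2m(E − U₀))/ℏ.
k = √(2 × 1 × 31.3) = 7.912.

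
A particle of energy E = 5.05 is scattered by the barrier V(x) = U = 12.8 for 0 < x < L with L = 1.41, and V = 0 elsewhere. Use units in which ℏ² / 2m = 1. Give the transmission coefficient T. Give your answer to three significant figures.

T = 0.00149

Since E < U the interior solution is evanescent with decay constant κ = √(2m(U − E))/ℏ = 2.784.
κL = 3.925, sinh(κL) = 25.32.
Matching ψ, ψ′ at both faces gives T = [1 + U² sinh²(κL) / (4E(U − E))]⁻¹ = 1/672.1 = 0.00149.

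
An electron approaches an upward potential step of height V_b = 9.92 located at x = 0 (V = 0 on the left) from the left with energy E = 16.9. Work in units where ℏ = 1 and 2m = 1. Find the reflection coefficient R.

R = 0.0473

The wavenumbers are k₁ = √(2mE)/ℏ = 4.111 on the left and k₂ = √(2m(E − V_b))/ℏ = 2.642 on the right.
Continuity of ψ and ψ′ at the step yields the reflection amplitude r = (k₁ − k₂)/(k₁ + k₂) = 0.2175; thus R = |r|² = 0.04732, T = 0.9527.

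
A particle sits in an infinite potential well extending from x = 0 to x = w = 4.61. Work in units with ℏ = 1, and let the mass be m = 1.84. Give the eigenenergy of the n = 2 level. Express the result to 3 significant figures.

Requiring ψ(0) = ψ(w) = 0 quantises k = nπ/w, hence E_n = ℏ²k²/2m = n²π²ℏ²/(2mw²).
E_2 = 2² × π² / (2 × 1.84 × 4.61²) = 0.5048.

E = 0.505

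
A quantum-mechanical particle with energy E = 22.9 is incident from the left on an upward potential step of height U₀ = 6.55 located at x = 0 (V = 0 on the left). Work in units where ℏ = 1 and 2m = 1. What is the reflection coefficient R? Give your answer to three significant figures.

The wavenumbers are k₁ = √(2mE)/ℏ = 4.785 on the left and k₂ = √(2m(E − U₀))/ℏ = 4.044 on the right.
Continuity of ψ and ψ′ at the step yields the reflection amplitude r = (k₁ − k₂)/(k₁ + k₂) = 0.08403; thus R = |r|² = 0.007061, T = 0.9929.

R = 0.00706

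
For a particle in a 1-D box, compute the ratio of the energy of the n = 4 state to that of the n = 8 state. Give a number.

0.25

E_n = n²π²ℏ²/(2mL²) so the ratio is n₂²/n₁² = 16/64 = 0.25.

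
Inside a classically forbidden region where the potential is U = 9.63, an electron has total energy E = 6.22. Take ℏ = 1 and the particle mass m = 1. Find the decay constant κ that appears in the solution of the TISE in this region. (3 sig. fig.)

Since E < U the TISE in this region is ψ'' = κ²ψ with κ = √(2m(U − E))/ℏ.
κ = √(2 × 1 × 3.41) = 2.612.

κ = 2.61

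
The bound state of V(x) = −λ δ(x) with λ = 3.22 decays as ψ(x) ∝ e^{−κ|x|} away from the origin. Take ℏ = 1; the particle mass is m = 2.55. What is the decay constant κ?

κ = 8.21

Integrating the TISE across x = 0 gives the cusp condition ψ'(0⁺) − ψ'(0⁻) = −(2mλ/ℏ²)ψ(0).
With ψ ∝ e^{−κ|x|} this yields −2κ = −2mλ/ℏ², so κ = mλ/ℏ² = 8.211.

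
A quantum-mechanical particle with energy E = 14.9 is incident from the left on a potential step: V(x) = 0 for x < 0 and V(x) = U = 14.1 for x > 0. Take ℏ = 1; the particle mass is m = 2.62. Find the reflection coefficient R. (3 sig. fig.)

On each side the TISE gives plane waves with k = √(2m(E − V))/ℏ: k₁ = √(2·2.62·14.9) = 8.836, k₂ = √(2·2.62·0.8) = 2.047.
Matching ψ and ψ′ at x = 0 gives r = (k₁ − k₂)/(k₁ + k₂), so R = r² = 0.3891 and T = 1 − R = 0.6109.

R = 0.389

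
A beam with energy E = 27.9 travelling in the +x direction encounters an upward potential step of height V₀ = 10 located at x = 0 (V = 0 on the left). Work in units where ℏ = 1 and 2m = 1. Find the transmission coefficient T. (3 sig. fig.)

T = 0.988

On each side the TISE gives plane waves with k = √(2m(E − V))/ℏ: k₁ = √(2·½·27.9) = 5.282, k₂ = √(2·½·17.9) = 4.231.
Continuity of ψ and ψ′ at the step yields the reflection amplitude r = (k₁ − k₂)/(k₁ + k₂) = 0.1105; thus R = |r|² = 0.01221, T = 0.9878.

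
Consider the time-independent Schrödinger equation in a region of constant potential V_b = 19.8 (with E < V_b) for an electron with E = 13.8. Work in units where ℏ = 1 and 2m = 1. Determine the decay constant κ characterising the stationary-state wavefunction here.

Since E < V_b the TISE in this region is ψ'' = κ²ψ with κ = √(2m(V_b − E))/ℏ.
κ = √(2 × 0.5 × 6) = 2.449.

κ = 2.45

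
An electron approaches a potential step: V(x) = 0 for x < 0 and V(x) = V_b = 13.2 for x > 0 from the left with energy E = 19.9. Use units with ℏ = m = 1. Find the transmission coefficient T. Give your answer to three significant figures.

On each side the TISE gives plane waves with k = √(2m(E − V))/ℏ: k₁ = √(2·1·19.9) = 6.309, k₂ = √(2·1·6.7) = 3.661.
Continuity of ψ and ψ′ at the step yields the reflection amplitude r = (k₁ − k₂)/(k₁ + k₂) = 0.2656; thus R = |r|² = 0.07056, T = 0.9294.

T = 0.929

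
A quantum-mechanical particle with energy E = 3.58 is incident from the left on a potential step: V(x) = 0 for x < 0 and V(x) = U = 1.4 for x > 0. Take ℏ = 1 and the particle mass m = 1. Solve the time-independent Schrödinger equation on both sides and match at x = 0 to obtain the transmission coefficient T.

The wavenumbers are k₁ = √(2mE)/ℏ = 2.676 on the left and k₂ = √(2m(E − U))/ℏ = 2.088 on the right.
Matching ψ and ψ′ at x = 0 gives r = (k₁ − k₂)/(k₁ + k₂), so R = r² = 0.01522 and T = 1 − R = 0.9848.

T = 0.985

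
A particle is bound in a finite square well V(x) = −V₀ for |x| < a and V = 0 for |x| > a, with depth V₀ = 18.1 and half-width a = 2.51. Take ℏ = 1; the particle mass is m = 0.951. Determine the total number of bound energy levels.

N = 10

The dimensionless depth is z₀ = a√(2mV₀)/ℏ = 2.51 × √(34.43) = 14.73.
A new bound state (alternating even/odd) appears each time z₀ passes a multiple of π/2, so N = ⌊2z₀/π⌋ + 1 = ⌊9.376⌋ + 1 = 10.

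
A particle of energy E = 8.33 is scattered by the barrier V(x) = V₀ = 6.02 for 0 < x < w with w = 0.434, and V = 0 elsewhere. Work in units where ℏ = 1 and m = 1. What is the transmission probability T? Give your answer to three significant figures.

Above the barrier the interior wavenumber is k₂ = √(2m(E − V₀))/ℏ = 2.149, giving phase k₂w = 0.9328.
T = [1 + V₀² sin²(k₂w) / (4E(E − V₀))]⁻¹ = 1/1.304 = 0.767.

T = 0.767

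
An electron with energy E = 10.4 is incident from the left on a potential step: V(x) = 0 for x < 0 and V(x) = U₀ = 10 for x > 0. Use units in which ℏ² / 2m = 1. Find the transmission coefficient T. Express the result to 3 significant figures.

T = 0.548

The wavenumbers are k₁ = √(2mE)/ℏ = 3.225 on the left and k₂ = √(2m(E − U₀))/ℏ = 0.6325 on the right.
Continuity of ψ and ψ′ at the step yields the reflection amplitude r = (k₁ − k₂)/(k₁ + k₂) = 0.6721; thus R = |r|² = 0.4517, T = 0.5483.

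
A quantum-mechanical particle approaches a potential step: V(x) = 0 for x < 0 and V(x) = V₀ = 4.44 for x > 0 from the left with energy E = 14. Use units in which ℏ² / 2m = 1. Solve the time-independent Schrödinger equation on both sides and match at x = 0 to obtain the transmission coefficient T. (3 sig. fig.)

The wavenumbers are k₁ = √(2mE)/ℏ = 3.742 on the left and k₂ = √(2m(E − V₀))/ℏ = 3.092 on the right.
Matching ψ and ψ′ at x = 0 gives r = (k₁ − k₂)/(k₁ + k₂), so R = r² = 0.009040 and T = 1 − R = 0.9910.

T = 0.991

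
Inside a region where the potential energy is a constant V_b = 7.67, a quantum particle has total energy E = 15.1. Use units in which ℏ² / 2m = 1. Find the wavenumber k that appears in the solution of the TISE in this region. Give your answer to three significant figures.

With E > V_b the solution is oscillatory, ψ ∝ e^{±ikx} with k = √(2m(E − V_b))/ℏ.
k = √(2 × 0.5 × 7.43) = 2.726.

k = 2.73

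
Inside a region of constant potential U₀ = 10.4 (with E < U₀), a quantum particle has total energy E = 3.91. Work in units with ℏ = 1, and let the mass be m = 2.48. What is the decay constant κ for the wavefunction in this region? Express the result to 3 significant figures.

κ = 5.67

Since E < U₀ the TISE in this region is ψ'' = κ²ψ with κ = √(2m(U₀ − E))/ℏ.
κ = √(2 × 2.48 × 6.49) = 5.674.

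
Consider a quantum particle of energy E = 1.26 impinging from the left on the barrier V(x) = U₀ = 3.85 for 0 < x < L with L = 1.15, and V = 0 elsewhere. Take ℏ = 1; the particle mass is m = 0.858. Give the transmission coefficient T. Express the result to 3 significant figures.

T = 0.0273

E < U₀: inside the barrier ψ ∝ e^{±κx} with κ = √(2m(U₀ − E))/ℏ = 2.108.
κL = 2.424, sinh(κL) = 5.604.
The exact tunnelling result is T⁻¹ = 1 + U₀² sinh²(κL) / [4E(U₀ − E)] = 36.65, so T = 0.0273.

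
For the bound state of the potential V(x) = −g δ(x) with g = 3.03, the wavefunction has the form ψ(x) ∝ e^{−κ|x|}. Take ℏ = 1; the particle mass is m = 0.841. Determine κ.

Integrating the TISE across x = 0 gives the cusp condition ψ'(0⁺) − ψ'(0⁻) = −(2mg/ℏ²)ψ(0).
With ψ ∝ e^{−κ|x|} this yields −2κ = −2mg/ℏ², so κ = mg/ℏ² = 2.548.

κ = 2.55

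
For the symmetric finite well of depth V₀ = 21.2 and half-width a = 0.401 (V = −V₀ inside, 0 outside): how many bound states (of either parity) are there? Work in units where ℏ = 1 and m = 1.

N = 2

The dimensionless depth is z₀ = a√(2mV₀)/ℏ = 0.401 × √(42.40) = 2.611.
The even/odd transcendental equations gain one root per π/2 in z₀, giving N = 1 + ⌊2z₀/π⌋ = 1 + ⌊1.662⌋ = 2.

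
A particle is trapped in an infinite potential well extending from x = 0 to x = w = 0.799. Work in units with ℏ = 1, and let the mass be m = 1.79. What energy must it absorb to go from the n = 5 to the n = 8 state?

E_n = n²π²ℏ²/(2mw²), so ΔE = (8² − 5²) π²ℏ²/(2mw²).
ΔE = 39 × π² / (2 × 1.79 × 0.799²) = 168.4.

ΔE = 168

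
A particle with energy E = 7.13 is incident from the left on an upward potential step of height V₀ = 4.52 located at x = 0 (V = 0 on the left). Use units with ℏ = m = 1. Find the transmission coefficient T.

T = 0.939

On each side the TISE gives plane waves with k = √(2m(E − V))/ℏ: k₁ = √(2·1·7.13) = 3.776, k₂ = √(2·1·2.61) = 2.285.
Continuity of ψ and ψ′ at the step yields the reflection amplitude r = (k₁ − k₂)/(k₁ + k₂) = 0.2461; thus R = |r|² = 0.06056, T = 0.9394.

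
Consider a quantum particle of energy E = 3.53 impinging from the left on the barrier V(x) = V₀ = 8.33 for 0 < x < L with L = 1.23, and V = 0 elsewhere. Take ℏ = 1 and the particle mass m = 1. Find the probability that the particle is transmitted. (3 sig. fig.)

T = 0.00191

Since E < V₀ the interior solution is evanescent with decay constant κ = √(2m(V₀ − E))/ℏ = 3.098.
κL = 3.811, sinh(κL) = 22.59.
The exact tunnelling result is T⁻¹ = 1 + V₀² sinh²(κL) / [4E(V₀ − E)] = 523.3, so T = 0.00191.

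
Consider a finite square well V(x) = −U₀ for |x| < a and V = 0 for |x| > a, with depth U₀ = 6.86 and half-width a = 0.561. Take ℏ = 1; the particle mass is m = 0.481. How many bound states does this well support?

The dimensionless depth is z₀ = a√(2mU₀)/ℏ = 0.561 × √(6.599) = 1.441.
The even/odd transcendental equations gain one root per π/2 in z₀, giving N = 1 + ⌊2z₀/π⌋ = 1 + ⌊0.9175⌋ = 1.

N = 1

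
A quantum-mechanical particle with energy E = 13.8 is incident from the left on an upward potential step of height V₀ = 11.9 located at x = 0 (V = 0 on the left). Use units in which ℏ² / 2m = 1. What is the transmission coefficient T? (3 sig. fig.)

On each side the TISE gives plane waves with k = √(2m(E − V))/ℏ: k₁ = √(2·½·13.8) = 3.715, k₂ = √(2·½·1.9) = 1.378.
Matching ψ and ψ′ at x = 0 gives r = (k₁ − k₂)/(k₁ + k₂), so R = r² = 0.2104 and T = 1 − R = 0.7896.

T = 0.790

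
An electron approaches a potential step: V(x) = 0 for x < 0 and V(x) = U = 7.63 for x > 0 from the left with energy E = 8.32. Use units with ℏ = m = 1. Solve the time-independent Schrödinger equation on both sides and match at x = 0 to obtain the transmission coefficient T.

The wavenumbers are k₁ = √(2mE)/ℏ = 4.079 on the left and k₂ = √(2m(E − U))/ℏ = 1.175 on the right.
Continuity of ψ and ψ′ at the step yields the reflection amplitude r = (k₁ − k₂)/(k₁ + k₂) = 0.5528; thus R = |r|² = 0.3056, T = 0.6944.

T = 0.694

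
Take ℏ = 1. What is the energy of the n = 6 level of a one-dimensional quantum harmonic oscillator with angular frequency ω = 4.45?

Using E_n = (n + ½)ℏω: E_6 = 6.5 × 4.45 = 28.93.

E = 28.9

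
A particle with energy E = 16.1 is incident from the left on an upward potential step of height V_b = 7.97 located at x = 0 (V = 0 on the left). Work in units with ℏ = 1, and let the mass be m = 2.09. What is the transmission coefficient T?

T = 0.971

The wavenumbers are k₁ = √(2mE)/ℏ = 8.204 on the left and k₂ = √(2m(E − V_b))/ℏ = 5.830 on the right.
Matching ψ and ψ′ at x = 0 gives r = (k₁ − k₂)/(k₁ + k₂), so R = r² = 0.02862 and T = 1 − R = 0.9714.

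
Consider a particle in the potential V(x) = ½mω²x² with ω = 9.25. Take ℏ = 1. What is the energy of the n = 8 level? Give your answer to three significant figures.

Using E_n = (n + ½)ℏω: E_8 = 8.5 × 9.25 = 78.63.

E = 78.6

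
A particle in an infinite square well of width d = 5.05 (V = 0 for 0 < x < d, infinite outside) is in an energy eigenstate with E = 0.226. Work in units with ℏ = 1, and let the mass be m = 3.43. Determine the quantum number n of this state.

From E_n = n²π²ℏ²/(2md²) invert to n = √(2md²E)/(πℏ).
n = (5.05/π) × √(2 × 3.43 × 0.226) = 2.002 → n = 2.

n = 2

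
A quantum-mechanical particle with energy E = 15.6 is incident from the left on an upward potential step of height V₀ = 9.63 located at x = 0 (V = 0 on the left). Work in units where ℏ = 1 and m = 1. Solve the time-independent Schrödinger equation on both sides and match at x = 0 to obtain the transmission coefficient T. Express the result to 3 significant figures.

T = 0.944

On each side the TISE gives plane waves with k = √(2m(E − V))/ℏ: k₁ = √(2·1·15.6) = 5.586, k₂ = √(2·1·5.97) = 3.455.
Matching ψ and ψ′ at x = 0 gives r = (k₁ − k₂)/(k₁ + k₂), so R = r² = 0.05552 and T = 1 − R = 0.9445.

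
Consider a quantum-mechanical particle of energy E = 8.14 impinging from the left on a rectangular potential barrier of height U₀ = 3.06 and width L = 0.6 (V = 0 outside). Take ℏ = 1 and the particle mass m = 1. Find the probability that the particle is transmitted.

E > U₀: inside the barrier k₂ = √(2m(E − U₀))/ℏ = 3.187, k₂L = 1.912.
T = [1 + U₀² sin²(k₂L) / (4E(E − U₀))]⁻¹ = 1/1.050 = 0.952.

T = 0.952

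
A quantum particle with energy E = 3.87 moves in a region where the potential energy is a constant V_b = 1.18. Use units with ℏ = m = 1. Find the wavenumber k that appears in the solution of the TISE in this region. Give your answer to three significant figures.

With E > V_b the solution is oscillatory, ψ ∝ e^{±ikx} with k = √(2m(E − V_b))/ℏ.
k = √(2 × 1 × 2.69) = 2.319.

k = 2.32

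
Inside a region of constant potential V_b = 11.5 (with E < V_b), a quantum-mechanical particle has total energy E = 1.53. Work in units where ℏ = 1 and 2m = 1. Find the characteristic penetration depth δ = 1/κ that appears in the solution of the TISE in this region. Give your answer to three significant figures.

δ = 0.317

Since E < V_b the TISE in this region is ψ'' = κ²ψ with κ = √(2m(V_b − E))/ℏ.
κ = √(2 × 0.5 × 9.97) = 3.158. The penetration depth is δ = 1/κ = 0.317.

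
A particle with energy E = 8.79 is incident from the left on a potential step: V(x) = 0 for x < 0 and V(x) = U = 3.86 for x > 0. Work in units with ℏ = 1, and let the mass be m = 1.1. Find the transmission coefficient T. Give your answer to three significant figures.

On each side the TISE gives plane waves with k = √(2m(E − V))/ℏ: k₁ = √(2·1.1·8.79) = 4.397, k₂ = √(2·1.1·4.93) = 3.293.
Continuity of ψ and ψ′ at the step yields the reflection amplitude r = (k₁ − k₂)/(k₁ + k₂) = 0.1436; thus R = |r|² = 0.02061, T = 0.9794.

T = 0.979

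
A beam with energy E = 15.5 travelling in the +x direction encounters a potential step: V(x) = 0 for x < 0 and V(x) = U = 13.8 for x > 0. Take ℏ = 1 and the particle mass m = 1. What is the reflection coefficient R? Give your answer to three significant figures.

The wavenumbers are k₁ = √(2mE)/ℏ = 5.568 on the left and k₂ = √(2m(E − U))/ℏ = 1.844 on the right.
Continuity of ψ and ψ′ at the step yields the reflection amplitude r = (k₁ − k₂)/(k₁ + k₂) = 0.5024; thus R = |r|² = 0.2524, T = 0.7476.

R = 0.252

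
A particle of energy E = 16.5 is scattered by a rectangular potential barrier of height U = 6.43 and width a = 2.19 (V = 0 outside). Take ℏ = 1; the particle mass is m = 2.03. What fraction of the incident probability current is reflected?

E > U: inside the barrier k₂ = √(2m(E − U))/ℏ = 6.394, k₂a = 14.00.
T = [1 + U² sin²(k₂a) / (4E(E − U))]⁻¹ = 1/1.061 = 0.942.
R = 1 − T = 0.0576.

R = 0.0576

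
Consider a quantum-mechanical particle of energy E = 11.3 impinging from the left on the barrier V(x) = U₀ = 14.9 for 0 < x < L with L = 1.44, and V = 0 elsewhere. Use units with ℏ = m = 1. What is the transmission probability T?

Since E < U₀ the interior solution is evanescent with decay constant κ = √(2m(U₀ − E))/ℏ = 2.683.
κL = 3.864, sinh(κL) = 23.82.
Matching ψ, ψ′ at both faces gives T = [1 + U₀² sinh²(κL) / (4E(U₀ − E))]⁻¹ = 1/774.8 = 0.00129.

T = 0.00129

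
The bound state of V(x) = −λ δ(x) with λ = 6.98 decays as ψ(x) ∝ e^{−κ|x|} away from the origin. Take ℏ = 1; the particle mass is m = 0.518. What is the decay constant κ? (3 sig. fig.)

κ = 3.62

Integrate −(ℏ²/2m)ψ'' − λδ(x)ψ = Eψ from −ε to +ε: the ψ'' term gives ψ'(0⁺) − ψ'(0⁻) and the δ term gives −(2mλ/ℏ²)ψ(0).
With ψ ∝ e^{−κ|x|} this yields −2κ = −2mλ/ℏ², so κ = mλ/ℏ² = 3.616.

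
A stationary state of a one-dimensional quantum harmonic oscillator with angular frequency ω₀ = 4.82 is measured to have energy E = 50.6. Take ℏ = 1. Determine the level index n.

Invert E_n = (n + ½)ℏω₀: n = E/ℏω₀ − ½ = 9.998, so n = 10.

n = 10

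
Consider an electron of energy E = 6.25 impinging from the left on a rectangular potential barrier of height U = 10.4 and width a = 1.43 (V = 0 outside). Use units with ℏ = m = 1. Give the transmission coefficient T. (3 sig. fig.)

E < U: inside the barrier ψ ∝ e^{±κx} with κ = √(2m(U − E))/ℏ = 2.881.
κa = 4.120, sinh(κa) = 30.77.
The exact tunnelling result is T⁻¹ = 1 + U² sinh²(κa) / [4E(U − E)] = 987.7, so T = 0.00101.

T = 0.00101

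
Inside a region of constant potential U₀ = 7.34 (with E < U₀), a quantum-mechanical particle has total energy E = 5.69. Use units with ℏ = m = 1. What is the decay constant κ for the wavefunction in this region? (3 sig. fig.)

Since E < U₀ the TISE in this region is ψ'' = κ²ψ with κ = √(2m(U₀ − E))/ℏ.
κ = √(2 × 1 × 1.65) = 1.817.

κ = 1.82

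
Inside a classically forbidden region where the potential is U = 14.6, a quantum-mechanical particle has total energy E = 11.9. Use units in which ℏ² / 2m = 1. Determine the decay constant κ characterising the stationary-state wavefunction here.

Since E < U the TISE in this region is ψ'' = κ²ψ with κ = √(2m(U − E))/ℏ.
κ = √(2 × 0.5 × 2.7) = 1.643.

κ = 1.64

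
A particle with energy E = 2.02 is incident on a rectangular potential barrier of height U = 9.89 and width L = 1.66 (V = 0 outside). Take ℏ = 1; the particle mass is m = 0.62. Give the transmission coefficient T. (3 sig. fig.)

Since E < U the interior solution is evanescent with decay constant κ = √(2m(U − E))/ℏ = 3.124.
κL = 5.186, sinh(κL) = 89.35.
The exact tunnelling result is T⁻¹ = 1 + U² sinh²(κL) / [4E(U − E)] = 12280, so T = 0.0000814.

T = 0.0000814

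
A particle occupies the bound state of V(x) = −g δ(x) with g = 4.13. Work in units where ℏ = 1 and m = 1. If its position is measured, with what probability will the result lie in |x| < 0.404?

The normalised bound state is ψ = √κ e^{−κ|x|} with κ = mg/ℏ² = 4.130.
P(|x| < d) = ∫_{−d}^{d} κ e^{−2κ|x|} dx = 1 − e^{−2κd} = 1 − e^{−3.337} = 0.9645.

P = 0.964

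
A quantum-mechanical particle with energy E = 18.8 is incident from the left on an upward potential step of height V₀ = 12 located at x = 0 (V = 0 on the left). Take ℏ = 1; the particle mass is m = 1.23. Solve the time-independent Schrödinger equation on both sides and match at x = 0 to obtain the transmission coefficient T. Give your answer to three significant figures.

T = 0.938

On each side the TISE gives plane waves with k = √(2m(E − V))/ℏ: k₁ = √(2·1.23·18.8) = 6.801, k₂ = √(2·1.23·6.8) = 4.090.
Matching ψ and ψ′ at x = 0 gives r = (k₁ − k₂)/(k₁ + k₂), so R = r² = 0.06195 and T = 1 − R = 0.9381.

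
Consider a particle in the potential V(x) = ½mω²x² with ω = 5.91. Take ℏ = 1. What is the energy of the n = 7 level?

Using E_n = (n + ½)ℏω: E_7 = 7.5 × 5.91 = 44.33.

E = 44.3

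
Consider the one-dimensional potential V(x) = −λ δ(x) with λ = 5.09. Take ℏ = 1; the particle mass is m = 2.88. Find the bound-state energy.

For x ≠ 0 the bound state is ψ ∝ e^{−κ|x|}; integrating the TISE across the delta gives the cusp condition 2κ = 2mλ/ℏ², so κ = 14.66.
Then E = −ℏ²κ²/(2m) = −mλ²/(2ℏ²) = -37.31.

E = -37.3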